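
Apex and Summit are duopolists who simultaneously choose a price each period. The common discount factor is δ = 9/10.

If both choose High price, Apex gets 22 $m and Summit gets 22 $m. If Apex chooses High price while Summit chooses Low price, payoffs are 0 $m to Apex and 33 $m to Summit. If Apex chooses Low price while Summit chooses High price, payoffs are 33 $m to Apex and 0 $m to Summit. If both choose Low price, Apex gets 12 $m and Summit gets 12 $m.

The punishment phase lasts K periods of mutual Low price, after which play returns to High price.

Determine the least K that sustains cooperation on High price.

2

No profitable deviation requires (22−12)(δ+…+δ^K) ≥ 33−22, i.e. δ+…+δ^K ≥ 11/10 ≈ 1.1000.
With δ = 9/10, the partial sums are K=1: 0.9000, K=2: 1.7100.
K = 2 is the first length at which the sum reaches 1.1000.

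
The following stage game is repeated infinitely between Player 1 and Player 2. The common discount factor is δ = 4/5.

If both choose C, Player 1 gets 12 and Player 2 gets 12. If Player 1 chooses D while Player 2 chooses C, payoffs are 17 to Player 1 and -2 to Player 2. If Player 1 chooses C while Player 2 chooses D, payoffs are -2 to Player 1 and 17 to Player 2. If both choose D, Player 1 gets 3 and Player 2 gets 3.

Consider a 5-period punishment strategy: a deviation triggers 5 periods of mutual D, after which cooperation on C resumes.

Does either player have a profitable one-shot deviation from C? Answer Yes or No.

A one-shot deviation gives 17 now, then 3 for 5 periods, then back to 12.
Gain from deviating: (17−12) today; loss: (12−3) in each of the next 5 periods.
No-deviation condition: (12−3)(δ+…+δ^5) ≥ 17−12, i.e. δ+…+δ^5 ≥ 5/9.
At δ = 4/5: δ+…+δ^5 = 2.6893 ≥ 0.5556.
So cooperation is sustainable.

No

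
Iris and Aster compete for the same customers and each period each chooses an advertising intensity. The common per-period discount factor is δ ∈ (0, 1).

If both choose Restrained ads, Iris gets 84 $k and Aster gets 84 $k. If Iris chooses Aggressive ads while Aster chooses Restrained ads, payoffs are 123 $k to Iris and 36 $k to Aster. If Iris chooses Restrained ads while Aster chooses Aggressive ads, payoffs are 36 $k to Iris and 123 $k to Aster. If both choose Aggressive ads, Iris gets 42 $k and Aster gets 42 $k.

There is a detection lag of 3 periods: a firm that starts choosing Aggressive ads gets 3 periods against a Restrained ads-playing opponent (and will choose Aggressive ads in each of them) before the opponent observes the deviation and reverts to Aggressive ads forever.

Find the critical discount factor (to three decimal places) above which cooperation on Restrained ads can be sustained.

0.784

A deviator earns 123 for 3 periods, then 42 forever; cooperating earns 84 forever. Multiplying the IC by (1−δ):
84 ≥ 123(1−δ^3) + 42δ^3, so 81·δ^3 ≥ 39 and δ^3 ≥ 13/27.
δ ≥ (13/27)^(1/3) ≈ 0.784.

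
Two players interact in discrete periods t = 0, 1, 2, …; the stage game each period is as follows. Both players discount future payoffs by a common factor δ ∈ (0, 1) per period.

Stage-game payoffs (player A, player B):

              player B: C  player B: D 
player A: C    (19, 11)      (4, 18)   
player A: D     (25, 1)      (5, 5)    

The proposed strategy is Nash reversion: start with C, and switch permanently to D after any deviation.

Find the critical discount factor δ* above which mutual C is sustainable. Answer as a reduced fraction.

player A's threshold: (25−19)/(25−5) = 3/10.
player B's threshold: (18−11)/(18−5) = 7/13.
3/10 < 7/13, so player B binds and δ* = 7/13.

7/13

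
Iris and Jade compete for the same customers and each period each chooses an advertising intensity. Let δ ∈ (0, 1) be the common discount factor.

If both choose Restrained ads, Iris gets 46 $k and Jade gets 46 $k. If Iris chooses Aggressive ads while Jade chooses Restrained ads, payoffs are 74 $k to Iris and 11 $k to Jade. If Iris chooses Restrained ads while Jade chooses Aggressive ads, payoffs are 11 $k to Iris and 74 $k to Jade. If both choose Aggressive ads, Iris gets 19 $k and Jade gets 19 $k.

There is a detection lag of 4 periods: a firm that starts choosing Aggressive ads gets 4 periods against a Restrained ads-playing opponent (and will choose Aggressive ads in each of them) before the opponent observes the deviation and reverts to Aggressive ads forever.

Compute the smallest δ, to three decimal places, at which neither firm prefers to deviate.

The best deviation is to choose Aggressive ads for all 4 undetected periods, earning 74 each, then 19 forever once detected.
Deviation value: 74(1−δ^4)/(1−δ) + 19δ^4/(1−δ); cooperation value: 46/(1−δ).
IC: 46 ≥ 74(1−δ^4) + 19δ^4 = 74 − 55δ^4.
So δ^4 ≥ 28/55, giving δ ≥ (28/55)^(1/4) ≈ 0.845.

0.845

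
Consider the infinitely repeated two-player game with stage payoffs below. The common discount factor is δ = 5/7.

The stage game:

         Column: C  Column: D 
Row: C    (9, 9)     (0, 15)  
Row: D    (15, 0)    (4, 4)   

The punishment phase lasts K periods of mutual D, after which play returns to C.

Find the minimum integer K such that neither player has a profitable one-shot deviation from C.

Need Σ_{k=1}^{K} δ^k ≥ (15−9)/(9−4) = 1.2000 at δ = 5/7.
At K = 1 the sum is 0.7143 < 1.2000; at K = 2 it is 1.2245 ≥ 1.2000.
So the minimum punishment length is K = 2.

2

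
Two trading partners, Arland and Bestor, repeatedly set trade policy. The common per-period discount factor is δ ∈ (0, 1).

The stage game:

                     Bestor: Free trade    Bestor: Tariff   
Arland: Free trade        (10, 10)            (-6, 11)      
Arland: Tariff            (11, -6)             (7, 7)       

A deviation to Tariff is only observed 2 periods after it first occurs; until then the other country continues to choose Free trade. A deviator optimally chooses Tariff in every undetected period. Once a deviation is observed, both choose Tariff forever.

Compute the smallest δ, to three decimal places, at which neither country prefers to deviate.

The best deviation is to choose Tariff for all 2 undetected periods, earning 11 each, then 7 forever once detected.
Deviation value: 11(1−δ^2)/(1−δ) + 7δ^2/(1−δ); cooperation value: 10/(1−δ).
IC: 10 ≥ 11(1−δ^2) + 7δ^2 = 11 − 4δ^2.
So δ^2 ≥ 1/4, giving δ ≥ (1/4)^(1/2) ≈ 0.500.

0.500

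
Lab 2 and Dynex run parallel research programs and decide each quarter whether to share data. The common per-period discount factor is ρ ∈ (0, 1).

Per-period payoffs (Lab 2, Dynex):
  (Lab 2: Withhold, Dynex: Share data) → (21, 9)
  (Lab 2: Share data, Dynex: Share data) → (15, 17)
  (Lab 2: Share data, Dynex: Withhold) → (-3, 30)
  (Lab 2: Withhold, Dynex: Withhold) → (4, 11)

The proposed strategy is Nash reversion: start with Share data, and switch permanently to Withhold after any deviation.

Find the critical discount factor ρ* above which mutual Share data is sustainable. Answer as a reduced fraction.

For Lab 2: deviation gain 21−15 = 6, per-period punishment loss 15−4 = 11. IC gives ρ ≥ 6/17.
For Dynex: gain 13, loss 6 per period, so ρ ≥ 13/19.
The tighter constraint is Dynex's, so cooperation needs ρ ≥ 13/19.

13/19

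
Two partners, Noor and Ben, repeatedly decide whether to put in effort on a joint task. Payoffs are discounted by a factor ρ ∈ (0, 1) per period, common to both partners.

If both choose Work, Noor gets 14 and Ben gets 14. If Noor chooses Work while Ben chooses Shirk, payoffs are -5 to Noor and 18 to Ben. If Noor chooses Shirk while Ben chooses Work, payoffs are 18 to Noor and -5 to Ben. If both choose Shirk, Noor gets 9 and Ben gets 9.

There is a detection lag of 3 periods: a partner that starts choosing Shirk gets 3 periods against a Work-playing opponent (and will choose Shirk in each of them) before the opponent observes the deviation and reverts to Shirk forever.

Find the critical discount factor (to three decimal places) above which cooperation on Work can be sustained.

0.763

The best deviation is to choose Shirk for all 3 undetected periods, earning 18 each, then 9 forever once detected.
Deviation value: 18(1−ρ^3)/(1−ρ) + 9ρ^3/(1−ρ); cooperation value: 14/(1−ρ).
IC: 14 ≥ 18(1−ρ^3) + 9ρ^3 = 18 − 9ρ^3.
So ρ^3 ≥ 4/9, giving ρ ≥ (4/9)^(1/3) ≈ 0.763.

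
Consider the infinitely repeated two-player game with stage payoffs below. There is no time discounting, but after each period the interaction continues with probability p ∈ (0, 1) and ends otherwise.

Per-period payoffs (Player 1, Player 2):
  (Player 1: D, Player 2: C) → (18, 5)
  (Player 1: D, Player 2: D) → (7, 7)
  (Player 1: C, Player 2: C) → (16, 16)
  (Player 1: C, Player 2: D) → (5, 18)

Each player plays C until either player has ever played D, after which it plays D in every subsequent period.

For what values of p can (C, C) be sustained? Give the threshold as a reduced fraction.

2/11

Expected cooperation value is 16 + p·16 + p²·16 + … = 16/(1−p); deviation gives 18 + p·7/(1−p).
16 ≥ 18(1−p) + 7p ⇒ 11p ≥ 2 ⇒ p ≥ 2/11.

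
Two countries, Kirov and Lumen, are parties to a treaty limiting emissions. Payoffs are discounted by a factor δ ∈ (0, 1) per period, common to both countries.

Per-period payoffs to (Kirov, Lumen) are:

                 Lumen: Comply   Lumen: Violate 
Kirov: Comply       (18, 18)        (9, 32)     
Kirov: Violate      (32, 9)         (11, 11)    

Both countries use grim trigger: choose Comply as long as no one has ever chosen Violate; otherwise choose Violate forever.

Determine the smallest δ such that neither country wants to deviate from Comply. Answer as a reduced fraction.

2/3

Under grim trigger the critical discount factor is (T−C)/(T−P) with T = 32, C = 18, P = 11.
δ* = (32−18)/(32−11) = 14/21 = 2/3.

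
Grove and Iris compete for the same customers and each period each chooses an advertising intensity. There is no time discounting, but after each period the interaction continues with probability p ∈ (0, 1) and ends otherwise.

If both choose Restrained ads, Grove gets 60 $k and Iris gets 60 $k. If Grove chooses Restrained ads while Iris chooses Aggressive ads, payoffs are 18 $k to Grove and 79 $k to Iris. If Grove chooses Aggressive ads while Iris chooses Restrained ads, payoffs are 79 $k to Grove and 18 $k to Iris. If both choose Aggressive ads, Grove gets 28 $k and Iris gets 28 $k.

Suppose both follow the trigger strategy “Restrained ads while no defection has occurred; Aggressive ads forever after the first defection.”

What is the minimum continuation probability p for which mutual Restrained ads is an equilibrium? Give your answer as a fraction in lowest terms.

19/51

With no time discounting, the continuation probability p plays the role of the discount factor.
Grim-trigger IC: 60/(1−p) ≥ 79 + 28p/(1−p) ⇒ p ≥ (79−60)/(79−28) = 19/51.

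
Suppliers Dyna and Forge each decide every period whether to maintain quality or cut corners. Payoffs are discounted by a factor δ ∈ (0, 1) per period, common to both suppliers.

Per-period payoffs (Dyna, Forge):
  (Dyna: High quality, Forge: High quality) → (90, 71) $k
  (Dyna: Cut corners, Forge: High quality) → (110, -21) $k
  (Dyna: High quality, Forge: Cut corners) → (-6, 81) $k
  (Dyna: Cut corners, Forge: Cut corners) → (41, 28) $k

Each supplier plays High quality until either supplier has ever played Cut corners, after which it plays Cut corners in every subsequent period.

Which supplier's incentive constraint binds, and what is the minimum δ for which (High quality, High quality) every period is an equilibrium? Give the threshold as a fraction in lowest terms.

Dyna's threshold: (110−90)/(110−41) = 20/69.
Forge's threshold: (81−71)/(81−28) = 10/53.
20/69 > 10/53, so Dyna binds and δ* = 20/69.

Dyna; δ ≥ 20/69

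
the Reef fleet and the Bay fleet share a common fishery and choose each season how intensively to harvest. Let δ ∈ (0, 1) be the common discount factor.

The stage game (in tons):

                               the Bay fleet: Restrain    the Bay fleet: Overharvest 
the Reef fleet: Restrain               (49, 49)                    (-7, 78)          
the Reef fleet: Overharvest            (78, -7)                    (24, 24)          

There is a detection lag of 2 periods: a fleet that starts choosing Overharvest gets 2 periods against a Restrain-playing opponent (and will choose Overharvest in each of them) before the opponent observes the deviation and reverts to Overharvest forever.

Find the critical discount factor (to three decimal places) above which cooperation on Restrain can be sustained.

0.733

Deviating for the 2 undetected periods gains 78−49 = 29 per period over cooperation, then loses 49−24 = 25 per period forever once punishment starts.
Gain: 29(1 + δ + … + δ^1); loss: 25·δ^2/(1−δ).
No profitable deviation ⇔ 29(1−δ^2) ≤ 25·δ^2, i.e. δ^2 ≥ 29/(29+25) = 29/54.
Hence δ ≥ (29/54)^(1/2) ≈ 0.733.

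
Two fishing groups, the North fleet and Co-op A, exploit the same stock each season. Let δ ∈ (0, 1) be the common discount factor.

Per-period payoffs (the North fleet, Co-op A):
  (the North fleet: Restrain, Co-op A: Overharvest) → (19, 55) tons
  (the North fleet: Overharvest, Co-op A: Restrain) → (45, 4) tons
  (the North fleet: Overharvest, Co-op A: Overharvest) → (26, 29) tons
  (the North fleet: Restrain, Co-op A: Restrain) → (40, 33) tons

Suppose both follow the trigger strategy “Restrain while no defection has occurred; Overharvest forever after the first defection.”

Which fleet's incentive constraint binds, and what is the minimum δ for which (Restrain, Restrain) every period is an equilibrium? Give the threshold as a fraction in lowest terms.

Co-op A; δ ≥ 11/13

the North fleet: cooperation gives 40 each period; deviation gives 45 once then 26 forever.
  40/(1−δ) ≥ 45 + 26δ/(1−δ) ⇒ δ ≥ 5/19.
Co-op A: cooperation gives 33 each period; deviation gives 55 once then 29 forever.
  δ ≥ 22/26 = 11/13.
Both must hold, so the binding constraint is Co-op A's: δ ≥ 11/13.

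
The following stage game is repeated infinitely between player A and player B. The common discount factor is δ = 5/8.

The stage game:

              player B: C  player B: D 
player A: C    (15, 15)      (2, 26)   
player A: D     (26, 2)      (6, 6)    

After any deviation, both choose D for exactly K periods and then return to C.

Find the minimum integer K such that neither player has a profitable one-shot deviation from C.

3

IC: δ(1−δ^K)/(1−δ) ≥ (26−15)/(15−6) = 11/9.
With δ = 5/8: need 1 − δ^K ≥ 11/9·(1−5/8)/(5/8), i.e. δ^K ≤ 0.2667.
Since (5/8)^2 = 0.3906 and (5/8)^3 = 0.2441, the smallest such K is 3.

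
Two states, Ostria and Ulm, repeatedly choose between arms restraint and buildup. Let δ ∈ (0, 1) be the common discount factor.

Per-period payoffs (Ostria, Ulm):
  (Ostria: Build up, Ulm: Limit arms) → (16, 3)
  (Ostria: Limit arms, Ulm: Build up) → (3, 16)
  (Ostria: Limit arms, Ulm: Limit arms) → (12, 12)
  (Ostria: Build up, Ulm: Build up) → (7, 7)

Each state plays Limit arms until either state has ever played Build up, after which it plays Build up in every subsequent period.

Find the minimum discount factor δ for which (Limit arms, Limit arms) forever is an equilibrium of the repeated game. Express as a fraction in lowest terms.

4/9

Cooperation forever yields 12 each period: 12/(1−δ).
Deviating yields 16 once, then 7 forever: 16 + 7δ/(1−δ).
No profitable deviation requires 12/(1−δ) ≥ 16 + 7δ/(1−δ).
Multiplying by (1−δ): 12 ≥ 16(1−δ) + 7δ = 16 − 9δ.
So 9δ ≥ 4, i.e. δ ≥ 4/9.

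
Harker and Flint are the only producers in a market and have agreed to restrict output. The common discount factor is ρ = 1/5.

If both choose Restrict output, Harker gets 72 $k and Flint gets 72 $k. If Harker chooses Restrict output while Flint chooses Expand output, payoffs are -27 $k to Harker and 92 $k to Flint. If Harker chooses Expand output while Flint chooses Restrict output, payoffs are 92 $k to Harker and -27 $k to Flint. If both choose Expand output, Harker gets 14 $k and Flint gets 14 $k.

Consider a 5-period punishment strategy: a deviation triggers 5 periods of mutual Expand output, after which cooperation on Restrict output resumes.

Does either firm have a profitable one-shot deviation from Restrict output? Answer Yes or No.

Comparing payoff streams over the 6 periods until play realigns: cooperate → 72(1+ρ+…+ρ^5); deviate → 92 + 14(ρ+…+ρ^5).
Cooperation is sustained iff (72−14)(ρ+…+ρ^5) ≥ 92−72.
ρ+…+ρ^5 = 1/5·(1−(1/5)^5)/(1−1/5) = 0.2499, and (92−72)/(72−14) = 0.3448.
0.2499 < 0.3448, so cooperation is not sustainable.

Yes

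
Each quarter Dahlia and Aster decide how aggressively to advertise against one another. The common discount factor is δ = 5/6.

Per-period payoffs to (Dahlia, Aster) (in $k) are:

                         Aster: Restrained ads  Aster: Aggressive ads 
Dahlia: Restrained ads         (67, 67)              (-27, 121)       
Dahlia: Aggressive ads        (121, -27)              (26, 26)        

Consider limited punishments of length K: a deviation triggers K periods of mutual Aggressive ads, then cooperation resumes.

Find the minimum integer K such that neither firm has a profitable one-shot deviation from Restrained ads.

Need Σ_{k=1}^{K} δ^k ≥ (121−67)/(67−26) = 1.3171 at δ = 5/6.
At K = 1 the sum is 0.8333 < 1.3171; at K = 2 it is 1.5278 ≥ 1.3171.
So the minimum punishment length is K = 2.

2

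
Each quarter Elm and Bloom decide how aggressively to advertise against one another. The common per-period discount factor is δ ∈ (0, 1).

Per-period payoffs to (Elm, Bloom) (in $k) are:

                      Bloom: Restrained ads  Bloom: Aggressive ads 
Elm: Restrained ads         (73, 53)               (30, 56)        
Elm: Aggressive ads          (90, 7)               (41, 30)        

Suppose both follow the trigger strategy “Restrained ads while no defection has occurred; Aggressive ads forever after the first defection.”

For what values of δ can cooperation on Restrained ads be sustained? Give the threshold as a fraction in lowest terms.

17/49

Elm: cooperation gives 73 each period; deviation gives 90 once then 41 forever.
  73/(1−δ) ≥ 90 + 41δ/(1−δ) ⇒ δ ≥ 17/49.
Bloom: cooperation gives 53 each period; deviation gives 56 once then 30 forever.
  δ ≥ 3/26.
Both must hold, so the binding constraint is Elm's: δ ≥ 17/49.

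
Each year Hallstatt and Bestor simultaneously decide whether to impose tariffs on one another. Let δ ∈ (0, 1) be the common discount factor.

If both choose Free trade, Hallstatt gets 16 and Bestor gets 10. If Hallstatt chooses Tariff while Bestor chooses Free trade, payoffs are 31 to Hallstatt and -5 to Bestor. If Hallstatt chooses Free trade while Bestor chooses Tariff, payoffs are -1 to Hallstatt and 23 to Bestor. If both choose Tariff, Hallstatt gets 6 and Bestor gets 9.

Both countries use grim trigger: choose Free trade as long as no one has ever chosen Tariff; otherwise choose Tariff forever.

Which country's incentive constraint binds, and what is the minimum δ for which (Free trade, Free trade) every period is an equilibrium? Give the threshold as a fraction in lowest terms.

Hallstatt: cooperation gives 16 each period; deviation gives 31 once then 6 forever.
  16/(1−δ) ≥ 31 + 6δ/(1−δ) ⇒ δ ≥ 15/25 = 3/5.
Bestor: cooperation gives 10 each period; deviation gives 23 once then 9 forever.
  δ ≥ 13/14.
Both must hold, so the binding constraint is Bestor's: δ ≥ 13/14.

Bestor; δ ≥ 13/14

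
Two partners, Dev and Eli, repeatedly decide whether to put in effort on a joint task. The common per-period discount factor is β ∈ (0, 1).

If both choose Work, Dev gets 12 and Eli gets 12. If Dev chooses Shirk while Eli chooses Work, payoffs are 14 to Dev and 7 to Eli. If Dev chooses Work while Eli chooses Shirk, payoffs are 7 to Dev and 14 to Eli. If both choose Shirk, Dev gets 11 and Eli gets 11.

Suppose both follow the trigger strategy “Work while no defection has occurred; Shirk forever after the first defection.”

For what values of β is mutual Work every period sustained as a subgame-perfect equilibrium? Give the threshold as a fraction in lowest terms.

Cooperation forever yields 12 each period: 12/(1−β).
Deviating yields 14 once, then 11 forever: 14 + 11β/(1−β).
No profitable deviation requires 12/(1−β) ≥ 14 + 11β/(1−β).
Multiplying by (1−β): 12 ≥ 14(1−β) + 11β = 14 − 3β.
So 3β ≥ 2, i.e. β ≥ 2/3.

2/3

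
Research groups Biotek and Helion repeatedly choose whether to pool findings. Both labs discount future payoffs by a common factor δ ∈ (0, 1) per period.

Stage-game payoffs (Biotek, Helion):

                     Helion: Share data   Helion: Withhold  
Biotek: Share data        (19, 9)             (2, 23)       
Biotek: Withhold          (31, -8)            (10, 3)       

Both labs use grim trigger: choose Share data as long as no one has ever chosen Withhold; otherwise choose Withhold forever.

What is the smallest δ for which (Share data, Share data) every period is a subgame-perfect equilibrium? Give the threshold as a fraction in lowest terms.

Biotek's threshold: (31−19)/(31−10) = 4/7.
Helion's threshold: (23−9)/(23−3) = 7/10.
4/7 < 7/10, so Helion binds and δ* = 7/10.

7/10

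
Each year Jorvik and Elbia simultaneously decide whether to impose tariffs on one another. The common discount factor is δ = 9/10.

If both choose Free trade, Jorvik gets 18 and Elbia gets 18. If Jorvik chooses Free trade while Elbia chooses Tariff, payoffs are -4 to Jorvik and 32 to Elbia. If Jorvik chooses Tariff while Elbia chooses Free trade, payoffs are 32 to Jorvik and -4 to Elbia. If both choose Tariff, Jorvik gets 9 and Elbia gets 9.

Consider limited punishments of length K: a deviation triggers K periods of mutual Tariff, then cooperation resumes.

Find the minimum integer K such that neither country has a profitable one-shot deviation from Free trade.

No profitable deviation requires (18−9)(δ+…+δ^K) ≥ 32−18, i.e. δ+…+δ^K ≥ 14/9 ≈ 1.5556.
With δ = 9/10, the partial sums are K=1: 0.9000, K=2: 1.7100.
K = 2 is the first length at which the sum reaches 1.5556.

2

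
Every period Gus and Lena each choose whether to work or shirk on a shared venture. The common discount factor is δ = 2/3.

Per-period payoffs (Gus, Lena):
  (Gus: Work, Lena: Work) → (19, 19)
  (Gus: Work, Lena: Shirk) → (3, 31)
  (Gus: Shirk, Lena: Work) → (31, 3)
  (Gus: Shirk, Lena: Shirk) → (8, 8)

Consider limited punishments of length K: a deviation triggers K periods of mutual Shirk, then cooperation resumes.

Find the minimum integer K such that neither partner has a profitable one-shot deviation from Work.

No profitable deviation requires (19−8)(δ+…+δ^K) ≥ 31−19, i.e. δ+…+δ^K ≥ 12/11 ≈ 1.0909.
With δ = 2/3, the partial sums are K=1: 0.6667, K=2: 1.1111.
K = 2 is the first length at which the sum reaches 1.0909.

2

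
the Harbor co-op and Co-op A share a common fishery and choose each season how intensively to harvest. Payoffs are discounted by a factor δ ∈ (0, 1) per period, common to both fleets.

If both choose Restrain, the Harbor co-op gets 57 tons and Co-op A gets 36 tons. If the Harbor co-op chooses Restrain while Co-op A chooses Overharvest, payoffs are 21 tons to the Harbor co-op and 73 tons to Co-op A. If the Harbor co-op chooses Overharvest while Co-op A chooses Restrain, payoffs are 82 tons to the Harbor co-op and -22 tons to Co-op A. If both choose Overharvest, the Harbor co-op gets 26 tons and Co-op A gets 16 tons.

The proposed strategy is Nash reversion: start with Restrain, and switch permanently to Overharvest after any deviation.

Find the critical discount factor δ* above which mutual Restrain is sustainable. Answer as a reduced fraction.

the Harbor co-op's threshold: (82−57)/(82−26) = 25/56.
Co-op A's threshold: (73−36)/(73−16) = 37/57.
25/56 < 37/57, so Co-op A binds and δ* = 37/57.

37/57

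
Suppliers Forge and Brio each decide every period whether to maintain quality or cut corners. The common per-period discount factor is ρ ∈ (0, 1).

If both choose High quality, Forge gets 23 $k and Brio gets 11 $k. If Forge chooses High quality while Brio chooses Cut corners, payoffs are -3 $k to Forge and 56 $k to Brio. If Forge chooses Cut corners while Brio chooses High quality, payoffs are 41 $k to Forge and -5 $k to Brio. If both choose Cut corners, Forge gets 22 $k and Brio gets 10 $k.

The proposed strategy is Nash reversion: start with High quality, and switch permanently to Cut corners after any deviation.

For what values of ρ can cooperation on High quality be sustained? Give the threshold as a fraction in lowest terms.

For Forge: deviation gain 41−23 = 18, per-period punishment loss 23−22 = 1. IC gives ρ ≥ 18/19.
For Brio: gain 45, loss 1 per period, so ρ ≥ 45/46.
The tighter constraint is Brio's, so cooperation needs ρ ≥ 45/46.

45/46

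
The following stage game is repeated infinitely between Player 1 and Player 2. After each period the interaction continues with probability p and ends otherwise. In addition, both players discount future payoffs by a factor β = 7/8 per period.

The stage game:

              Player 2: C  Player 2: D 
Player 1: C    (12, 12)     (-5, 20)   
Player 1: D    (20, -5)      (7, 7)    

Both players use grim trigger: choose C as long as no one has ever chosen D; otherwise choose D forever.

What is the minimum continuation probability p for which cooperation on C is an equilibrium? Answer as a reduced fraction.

Expected continuation weight on next period's payoff is β·p = 7/8·p, which plays the role of the discount factor.
Cooperation requires 7/8·p ≥ (20−12)/(20−7) = 8/13, hence p ≥ 64/91.

64/91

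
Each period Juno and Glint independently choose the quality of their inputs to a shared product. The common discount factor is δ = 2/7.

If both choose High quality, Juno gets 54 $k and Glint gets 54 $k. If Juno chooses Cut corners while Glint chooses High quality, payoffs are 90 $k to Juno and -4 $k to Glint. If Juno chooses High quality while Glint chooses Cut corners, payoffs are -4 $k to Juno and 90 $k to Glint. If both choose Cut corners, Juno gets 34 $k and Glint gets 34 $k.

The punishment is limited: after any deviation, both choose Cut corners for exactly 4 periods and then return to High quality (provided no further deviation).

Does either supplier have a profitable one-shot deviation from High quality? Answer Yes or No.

Yes

Comparing payoff streams over the 5 periods until play realigns: cooperate → 54(1+δ+…+δ^4); deviate → 90 + 34(δ+…+δ^4).
Cooperation is sustained iff (54−34)(δ+…+δ^4) ≥ 90−54.
δ+…+δ^4 = 2/7·(1−(2/7)^4)/(1−2/7) = 0.3973, and (90−54)/(54−34) = 1.8000.
0.3973 < 1.8000, so cooperation is not sustainable.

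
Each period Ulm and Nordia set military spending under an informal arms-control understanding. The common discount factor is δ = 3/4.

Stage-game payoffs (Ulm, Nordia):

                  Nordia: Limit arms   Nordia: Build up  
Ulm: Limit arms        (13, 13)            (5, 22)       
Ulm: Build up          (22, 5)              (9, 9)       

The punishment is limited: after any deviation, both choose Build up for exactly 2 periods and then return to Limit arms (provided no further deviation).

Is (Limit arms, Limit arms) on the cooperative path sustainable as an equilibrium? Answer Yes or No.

No

Comparing payoff streams over the 3 periods until play realigns: cooperate → 13(1+δ+…+δ^2); deviate → 22 + 9(δ+…+δ^2).
Cooperation is sustained iff (13−9)(δ+…+δ^2) ≥ 22−13.
δ+…+δ^2 = 3/4·(1−(3/4)^2)/(1−3/4) = 1.3125, and (22−13)/(13−9) = 2.2500.
1.3125 < 2.2500, so cooperation is not sustainable.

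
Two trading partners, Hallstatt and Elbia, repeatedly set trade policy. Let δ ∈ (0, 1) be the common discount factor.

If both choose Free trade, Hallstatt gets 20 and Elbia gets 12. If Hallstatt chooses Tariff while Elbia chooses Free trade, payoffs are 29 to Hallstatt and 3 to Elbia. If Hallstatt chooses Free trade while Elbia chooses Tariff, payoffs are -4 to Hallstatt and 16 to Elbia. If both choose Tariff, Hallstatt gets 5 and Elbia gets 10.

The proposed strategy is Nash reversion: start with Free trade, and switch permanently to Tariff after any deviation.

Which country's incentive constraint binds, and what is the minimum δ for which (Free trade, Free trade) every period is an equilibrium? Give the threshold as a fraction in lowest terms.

Hallstatt's threshold: (29−20)/(29−5) = 3/8.
Elbia's threshold: (16−12)/(16−10) = 2/3.
3/8 < 2/3, so Elbia binds and δ* = 2/3.

Elbia; δ ≥ 2/3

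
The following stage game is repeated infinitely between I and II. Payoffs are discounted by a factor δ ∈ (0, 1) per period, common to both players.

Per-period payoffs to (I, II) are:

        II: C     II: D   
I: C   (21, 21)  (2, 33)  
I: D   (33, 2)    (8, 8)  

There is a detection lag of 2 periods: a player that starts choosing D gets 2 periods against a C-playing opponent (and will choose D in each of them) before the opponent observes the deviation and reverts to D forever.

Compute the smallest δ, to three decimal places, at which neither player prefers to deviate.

0.693

Deviating for the 2 undetected periods gains 33−21 = 12 per period over cooperation, then loses 21−8 = 13 per period forever once punishment starts.
Gain: 12(1 + δ + … + δ^1); loss: 13·δ^2/(1−δ).
No profitable deviation ⇔ 12(1−δ^2) ≤ 13·δ^2, i.e. δ^2 ≥ 12/(12+13) = 12/25.
Hence δ ≥ (12/25)^(1/2) ≈ 0.693.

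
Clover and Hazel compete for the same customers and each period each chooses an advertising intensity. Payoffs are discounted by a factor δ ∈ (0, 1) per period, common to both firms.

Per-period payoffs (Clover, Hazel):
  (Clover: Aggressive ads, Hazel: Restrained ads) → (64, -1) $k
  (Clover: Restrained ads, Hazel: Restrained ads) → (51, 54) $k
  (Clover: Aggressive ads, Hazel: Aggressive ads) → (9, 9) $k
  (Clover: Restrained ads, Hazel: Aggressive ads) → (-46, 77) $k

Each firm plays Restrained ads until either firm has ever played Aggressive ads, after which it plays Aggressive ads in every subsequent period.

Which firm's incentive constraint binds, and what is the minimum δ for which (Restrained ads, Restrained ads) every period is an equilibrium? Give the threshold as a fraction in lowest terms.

Hazel; δ ≥ 23/68

Clover's threshold: (64−51)/(64−9) = 13/55.
Hazel's threshold: (77−54)/(77−9) = 23/68.
13/55 < 23/68, so Hazel binds and δ* = 23/68.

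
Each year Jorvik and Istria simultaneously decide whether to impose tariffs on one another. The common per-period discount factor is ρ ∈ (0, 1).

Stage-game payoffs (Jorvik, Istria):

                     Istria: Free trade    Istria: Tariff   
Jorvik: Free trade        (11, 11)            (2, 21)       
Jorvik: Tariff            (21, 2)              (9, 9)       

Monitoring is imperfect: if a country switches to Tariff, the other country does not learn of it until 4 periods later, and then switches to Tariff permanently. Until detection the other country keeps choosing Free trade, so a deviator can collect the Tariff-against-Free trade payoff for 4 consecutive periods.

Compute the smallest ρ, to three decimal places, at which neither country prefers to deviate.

The best deviation is to choose Tariff for all 4 undetected periods, earning 21 each, then 9 forever once detected.
Deviation value: 21(1−ρ^4)/(1−ρ) + 9ρ^4/(1−ρ); cooperation value: 11/(1−ρ).
IC: 11 ≥ 21(1−ρ^4) + 9ρ^4 = 21 − 12ρ^4.
So ρ^4 ≥ 10/12 = 5/6, giving ρ ≥ (5/6)^(1/4) ≈ 0.955.

0.955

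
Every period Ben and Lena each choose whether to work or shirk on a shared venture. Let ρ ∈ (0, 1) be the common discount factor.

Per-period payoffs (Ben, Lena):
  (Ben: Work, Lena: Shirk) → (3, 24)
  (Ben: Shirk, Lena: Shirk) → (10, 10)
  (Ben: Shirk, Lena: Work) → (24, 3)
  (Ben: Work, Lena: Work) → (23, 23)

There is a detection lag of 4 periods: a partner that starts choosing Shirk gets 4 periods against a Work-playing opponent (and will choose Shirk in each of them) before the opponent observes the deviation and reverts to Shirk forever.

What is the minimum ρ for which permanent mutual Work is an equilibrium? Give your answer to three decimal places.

0.517

The best deviation is to choose Shirk for all 4 undetected periods, earning 24 each, then 10 forever once detected.
Deviation value: 24(1−ρ^4)/(1−ρ) + 10ρ^4/(1−ρ); cooperation value: 23/(1−ρ).
IC: 23 ≥ 24(1−ρ^4) + 10ρ^4 = 24 − 14ρ^4.
So ρ^4 ≥ 1/14, giving ρ ≥ (1/14)^(1/4) ≈ 0.517.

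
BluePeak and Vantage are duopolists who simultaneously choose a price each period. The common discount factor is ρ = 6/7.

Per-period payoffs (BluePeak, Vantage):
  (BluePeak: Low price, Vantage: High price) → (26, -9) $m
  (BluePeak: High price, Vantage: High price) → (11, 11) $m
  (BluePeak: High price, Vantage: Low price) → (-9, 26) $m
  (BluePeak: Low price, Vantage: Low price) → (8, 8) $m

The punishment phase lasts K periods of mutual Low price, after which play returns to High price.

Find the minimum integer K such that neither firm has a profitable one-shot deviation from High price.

12

No profitable deviation requires (11−8)(ρ+…+ρ^K) ≥ 26−11, i.e. ρ+…+ρ^K ≥ 5 ≈ 5.0000.
With ρ = 6/7, the partial sums are K=1: 0.8571, K=2: 1.5918, …, K=10: 4.7157, K=11: 4.8991, K=12: 5.0564.
K = 12 is the first length at which the sum reaches 5.0000.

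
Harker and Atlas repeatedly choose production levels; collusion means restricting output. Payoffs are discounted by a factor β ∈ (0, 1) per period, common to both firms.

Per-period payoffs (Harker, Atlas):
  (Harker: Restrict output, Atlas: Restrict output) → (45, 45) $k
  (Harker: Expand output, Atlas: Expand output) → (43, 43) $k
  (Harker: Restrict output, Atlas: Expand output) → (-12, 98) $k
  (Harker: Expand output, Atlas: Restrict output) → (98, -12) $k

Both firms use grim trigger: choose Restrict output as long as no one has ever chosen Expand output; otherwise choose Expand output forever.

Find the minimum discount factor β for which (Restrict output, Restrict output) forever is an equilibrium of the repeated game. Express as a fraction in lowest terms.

Under grim trigger the critical discount factor is (T−C)/(T−P) with T = 98, C = 45, P = 43.
β* = (98−45)/(98−43) = 53/55.

53/55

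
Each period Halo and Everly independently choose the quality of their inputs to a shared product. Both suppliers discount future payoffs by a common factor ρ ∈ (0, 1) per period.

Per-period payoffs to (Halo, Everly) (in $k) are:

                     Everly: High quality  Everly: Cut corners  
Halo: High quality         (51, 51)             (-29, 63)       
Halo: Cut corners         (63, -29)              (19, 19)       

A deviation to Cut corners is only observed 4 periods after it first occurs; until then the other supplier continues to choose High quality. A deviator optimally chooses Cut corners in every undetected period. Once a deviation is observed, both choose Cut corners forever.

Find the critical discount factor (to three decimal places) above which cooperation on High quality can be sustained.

A deviator earns 63 for 4 periods, then 19 forever; cooperating earns 51 forever. Multiplying the IC by (1−ρ):
51 ≥ 63(1−ρ^4) + 19ρ^4, so 44·ρ^4 ≥ 12 and ρ^4 ≥ 3/11.
ρ ≥ (3/11)^(1/4) ≈ 0.723.

0.723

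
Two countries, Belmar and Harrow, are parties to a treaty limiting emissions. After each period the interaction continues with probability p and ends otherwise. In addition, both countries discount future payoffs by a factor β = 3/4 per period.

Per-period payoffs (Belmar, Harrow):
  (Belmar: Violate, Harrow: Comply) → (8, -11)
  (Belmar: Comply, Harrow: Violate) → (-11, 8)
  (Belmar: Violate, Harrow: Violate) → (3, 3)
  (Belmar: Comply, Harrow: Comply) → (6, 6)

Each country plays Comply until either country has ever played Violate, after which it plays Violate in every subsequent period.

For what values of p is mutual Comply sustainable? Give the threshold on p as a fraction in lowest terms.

With continuation probability p and discount β, the effective per-period discount factor is βp.
Grim-trigger IC: βp ≥ (8−6)/(8−3) = 2/5.
So p ≥ (2/5)/(3/4) = 8/15.

8/15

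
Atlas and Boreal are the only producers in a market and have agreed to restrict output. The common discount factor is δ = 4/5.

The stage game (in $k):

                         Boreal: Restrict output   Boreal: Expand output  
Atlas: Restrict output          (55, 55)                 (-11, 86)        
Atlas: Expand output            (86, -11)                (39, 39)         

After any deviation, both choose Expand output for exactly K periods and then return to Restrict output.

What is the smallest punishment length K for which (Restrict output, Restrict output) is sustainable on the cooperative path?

3

No profitable deviation requires (55−39)(δ+…+δ^K) ≥ 86−55, i.e. δ+…+δ^K ≥ 31/16 ≈ 1.9375.
With δ = 4/5, the partial sums are K=1: 0.8000, K=2: 1.4400, K=3: 1.9520.
K = 3 is the first length at which the sum reaches 1.9375.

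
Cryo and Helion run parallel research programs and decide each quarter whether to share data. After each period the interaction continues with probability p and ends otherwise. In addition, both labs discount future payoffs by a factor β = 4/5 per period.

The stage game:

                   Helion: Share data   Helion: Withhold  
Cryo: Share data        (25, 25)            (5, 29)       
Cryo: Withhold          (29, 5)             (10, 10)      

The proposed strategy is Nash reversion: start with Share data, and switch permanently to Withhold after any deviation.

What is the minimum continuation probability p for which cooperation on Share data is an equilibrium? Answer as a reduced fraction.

Expected continuation weight on next period's payoff is β·p = 4/5·p, which plays the role of the discount factor.
Cooperation requires 4/5·p ≥ (29−25)/(29−10) = 4/19, hence p ≥ 5/19.

5/19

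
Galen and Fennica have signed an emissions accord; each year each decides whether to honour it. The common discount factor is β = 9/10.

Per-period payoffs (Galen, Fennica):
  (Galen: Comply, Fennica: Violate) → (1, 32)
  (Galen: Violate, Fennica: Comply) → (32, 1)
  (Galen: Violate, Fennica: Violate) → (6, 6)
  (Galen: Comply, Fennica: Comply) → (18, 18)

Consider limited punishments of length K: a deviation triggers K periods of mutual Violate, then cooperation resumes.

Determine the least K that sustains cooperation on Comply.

No profitable deviation requires (18−6)(β+…+β^K) ≥ 32−18, i.e. β+…+β^K ≥ 7/6 ≈ 1.1667.
With β = 9/10, the partial sums are K=1: 0.9000, K=2: 1.7100.
K = 2 is the first length at which the sum reaches 1.1667.

2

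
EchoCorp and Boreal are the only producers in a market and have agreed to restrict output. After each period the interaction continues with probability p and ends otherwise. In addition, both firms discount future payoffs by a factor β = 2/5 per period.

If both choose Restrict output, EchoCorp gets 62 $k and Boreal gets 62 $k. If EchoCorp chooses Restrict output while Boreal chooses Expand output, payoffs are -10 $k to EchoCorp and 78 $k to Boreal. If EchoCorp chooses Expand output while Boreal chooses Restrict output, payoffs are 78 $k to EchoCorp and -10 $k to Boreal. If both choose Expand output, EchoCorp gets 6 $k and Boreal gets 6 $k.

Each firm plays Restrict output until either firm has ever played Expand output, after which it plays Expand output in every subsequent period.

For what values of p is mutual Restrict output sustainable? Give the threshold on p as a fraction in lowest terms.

5/9

With continuation probability p and discount β, the effective per-period discount factor is βp.
Grim-trigger IC: βp ≥ (78−62)/(78−6) = 2/9.
So p ≥ (2/9)/(2/5) = 5/9.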